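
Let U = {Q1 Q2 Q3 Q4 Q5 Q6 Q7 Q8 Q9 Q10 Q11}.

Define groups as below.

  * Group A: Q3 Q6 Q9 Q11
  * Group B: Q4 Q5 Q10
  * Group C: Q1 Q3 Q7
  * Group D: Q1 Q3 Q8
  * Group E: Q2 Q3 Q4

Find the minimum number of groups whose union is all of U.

A and B and C and D and E together: A ∪ B ∪ C ∪ D ∪ E = {Q1, Q2, Q3, Q4, Q5, Q6, Q7, Q8, Q9, Q10, Q11} — every point is covered.
No 4 of the 5 groups cover everything (all 5 combinations miss at least one point), so 5 is optimal.

5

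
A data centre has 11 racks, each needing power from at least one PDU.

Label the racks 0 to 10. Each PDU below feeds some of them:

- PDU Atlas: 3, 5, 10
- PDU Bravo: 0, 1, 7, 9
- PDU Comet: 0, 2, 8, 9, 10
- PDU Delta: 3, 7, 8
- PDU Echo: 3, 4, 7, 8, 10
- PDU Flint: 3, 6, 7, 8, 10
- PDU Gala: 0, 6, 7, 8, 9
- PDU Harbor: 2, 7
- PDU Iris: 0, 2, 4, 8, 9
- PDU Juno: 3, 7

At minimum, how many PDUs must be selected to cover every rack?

4

Atlas and Bravo and Gala and Iris together: Atlas ∪ Bravo ∪ Gala ∪ Iris = {0, 1, 2, 3, 4, 5, 6, 7, 8, 9, 10} — every rack is covered.
No 3 of the 10 PDUs cover everything (all 120 combinations miss at least one rack), so 4 is optimal.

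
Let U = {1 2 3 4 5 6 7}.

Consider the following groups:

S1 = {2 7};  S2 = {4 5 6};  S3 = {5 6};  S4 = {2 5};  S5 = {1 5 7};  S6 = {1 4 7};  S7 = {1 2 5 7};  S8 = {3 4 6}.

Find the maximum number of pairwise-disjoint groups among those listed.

S1, S8 are pairwise disjoint (S1={2,7}; S8={3,4,6}).
Every remaining group overlaps one of these, and no 3 of the listed groups are pairwise disjoint, so 2 is the maximum.

2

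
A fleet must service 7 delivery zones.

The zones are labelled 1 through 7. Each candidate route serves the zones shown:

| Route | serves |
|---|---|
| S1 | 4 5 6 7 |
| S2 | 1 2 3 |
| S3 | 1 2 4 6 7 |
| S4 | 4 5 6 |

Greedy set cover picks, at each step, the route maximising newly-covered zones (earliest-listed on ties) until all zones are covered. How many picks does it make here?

3

Greedy: pick S3 (covers 5 new) → pick S1 (covers 1 new) → pick S2 (covers 1 new). Total picks: 3.
(The true minimum cover uses only 2 routes, so greedy is not optimal here.)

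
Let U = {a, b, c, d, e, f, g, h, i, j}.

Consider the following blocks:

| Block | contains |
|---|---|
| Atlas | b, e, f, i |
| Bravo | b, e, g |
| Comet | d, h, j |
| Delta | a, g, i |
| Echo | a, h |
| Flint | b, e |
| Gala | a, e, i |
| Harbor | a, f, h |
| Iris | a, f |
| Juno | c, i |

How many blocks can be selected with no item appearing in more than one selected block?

4

Comet, Flint, Iris, Juno are pairwise disjoint (Comet={d,h,j}; Flint={b,e}; Iris={a,f}; Juno={c,i}).
Every remaining block overlaps one of these, and no 5 of the listed blocks are pairwise disjoint, so 4 is the maximum.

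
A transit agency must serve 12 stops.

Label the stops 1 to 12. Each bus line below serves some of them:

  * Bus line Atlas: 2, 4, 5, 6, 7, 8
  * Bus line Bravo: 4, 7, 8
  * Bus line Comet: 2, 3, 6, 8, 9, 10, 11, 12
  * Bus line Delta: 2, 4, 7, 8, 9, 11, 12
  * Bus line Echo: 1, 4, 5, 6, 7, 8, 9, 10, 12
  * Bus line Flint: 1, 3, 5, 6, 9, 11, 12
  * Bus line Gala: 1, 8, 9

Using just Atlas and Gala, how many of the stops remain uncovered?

4

Union of Atlas, Gala = {1, 2, 4, 5, 6, 7, 8, 9}.
Not covered: 3, 10, 11, 12 — 4 stops.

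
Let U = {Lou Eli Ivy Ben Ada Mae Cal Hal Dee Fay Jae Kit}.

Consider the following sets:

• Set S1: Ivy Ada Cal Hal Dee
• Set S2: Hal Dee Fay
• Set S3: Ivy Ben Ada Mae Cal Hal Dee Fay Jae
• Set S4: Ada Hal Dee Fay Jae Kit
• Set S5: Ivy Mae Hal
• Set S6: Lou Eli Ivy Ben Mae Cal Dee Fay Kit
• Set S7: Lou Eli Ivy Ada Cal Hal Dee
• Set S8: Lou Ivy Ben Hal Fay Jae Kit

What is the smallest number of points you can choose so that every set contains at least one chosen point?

2

The 2 points {Ben, Hal} hit every set.
No single point lies in every set, so at least 2 are needed and 2 is optimal.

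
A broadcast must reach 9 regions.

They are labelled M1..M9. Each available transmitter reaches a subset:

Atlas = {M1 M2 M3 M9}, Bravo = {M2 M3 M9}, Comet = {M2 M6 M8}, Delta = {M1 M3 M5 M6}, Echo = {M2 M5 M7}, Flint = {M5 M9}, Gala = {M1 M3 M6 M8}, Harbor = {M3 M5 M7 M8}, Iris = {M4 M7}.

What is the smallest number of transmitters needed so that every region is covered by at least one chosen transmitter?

Comet and Delta and Flint and Iris together: Comet ∪ Delta ∪ Flint ∪ Iris = {M1, M2, M3, M4, M5, M6, M7, M8, M9} — every region is covered.
No 3 of the 9 transmitters cover everything (all 84 combinations miss at least one region), so 4 is optimal.

4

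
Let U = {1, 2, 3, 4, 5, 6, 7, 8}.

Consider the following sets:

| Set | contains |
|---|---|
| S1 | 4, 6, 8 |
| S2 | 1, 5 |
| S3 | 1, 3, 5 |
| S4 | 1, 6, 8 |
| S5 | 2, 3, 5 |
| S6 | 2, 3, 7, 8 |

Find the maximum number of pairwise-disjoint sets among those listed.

2

S1, S3 are pairwise disjoint (S1={4,6,8}; S3={1,3,5}).
Every remaining set overlaps one of these, and no 3 of the listed sets are pairwise disjoint, so 2 is the maximum.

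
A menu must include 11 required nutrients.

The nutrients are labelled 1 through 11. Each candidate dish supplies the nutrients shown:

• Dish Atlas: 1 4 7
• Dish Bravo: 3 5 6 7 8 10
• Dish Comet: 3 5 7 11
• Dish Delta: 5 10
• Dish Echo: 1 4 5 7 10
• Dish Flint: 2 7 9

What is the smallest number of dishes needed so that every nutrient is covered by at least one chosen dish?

Take {Bravo, Comet, Echo, Flint}. Their union is {1, 2, 3, 4, 5, 6, 7, 8, 9, 10, 11}, which is all 11 nutrients.
Only Bravo contains 6, so Bravo is forced; the remaining 5 nutrients need at least 3 more dishes (each remaining dish adds at most 2) — so at least 4 dishes are needed, and 4 is optimal.

4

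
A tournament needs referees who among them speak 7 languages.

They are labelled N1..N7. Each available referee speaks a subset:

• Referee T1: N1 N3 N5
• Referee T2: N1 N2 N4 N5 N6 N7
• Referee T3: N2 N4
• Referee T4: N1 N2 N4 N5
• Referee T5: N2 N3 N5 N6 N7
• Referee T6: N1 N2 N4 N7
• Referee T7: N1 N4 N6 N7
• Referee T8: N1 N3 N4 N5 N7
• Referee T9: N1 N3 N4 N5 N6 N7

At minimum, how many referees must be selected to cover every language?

Take {T4, T5}. Their union is {N1, N2, N3, N4, N5, N6, N7}, which is all 7 languages.
No single referee has all 7 languages (the largest, T2, has 6), so 2 is optimal.

2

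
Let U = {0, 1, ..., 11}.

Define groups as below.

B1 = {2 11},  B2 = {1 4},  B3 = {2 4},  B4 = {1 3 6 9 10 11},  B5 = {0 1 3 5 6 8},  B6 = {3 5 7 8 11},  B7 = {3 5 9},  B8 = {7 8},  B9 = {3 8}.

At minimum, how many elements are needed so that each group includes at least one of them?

The 4 elements {3, 4, 7, 11} hit every group.
The groups B1, B2, B7, B8 are pairwise disjoint, so any hitting set needs a separate element for each — at least 4. Hence 4 is optimal.

4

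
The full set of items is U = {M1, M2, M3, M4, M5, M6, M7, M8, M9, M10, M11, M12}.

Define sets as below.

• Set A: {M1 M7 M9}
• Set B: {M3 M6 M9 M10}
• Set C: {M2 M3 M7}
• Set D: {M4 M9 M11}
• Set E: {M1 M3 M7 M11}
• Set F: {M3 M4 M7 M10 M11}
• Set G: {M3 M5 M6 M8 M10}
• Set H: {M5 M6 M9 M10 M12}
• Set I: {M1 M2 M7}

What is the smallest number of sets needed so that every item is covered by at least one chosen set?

F and G and H and I together: F ∪ G ∪ H ∪ I = {M1, M2, M3, M4, M5, M6, M7, M8, M9, M10, M11, M12} — every item is covered.
Only G contains M8, so G is forced; the remaining 7 items need at least 3 more sets (each remaining set adds at most 3) — so at least 4 sets are needed, and 4 is optimal.

4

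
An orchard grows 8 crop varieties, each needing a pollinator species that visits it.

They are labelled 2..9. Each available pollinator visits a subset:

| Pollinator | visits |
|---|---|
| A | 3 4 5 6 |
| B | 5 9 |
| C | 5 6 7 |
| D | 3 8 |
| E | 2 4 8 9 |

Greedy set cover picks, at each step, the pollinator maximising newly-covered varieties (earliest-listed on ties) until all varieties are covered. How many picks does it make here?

3

Greedy: pick A (covers 4 new) → pick E (covers 3 new) → pick C (covers 1 new). Total picks: 3.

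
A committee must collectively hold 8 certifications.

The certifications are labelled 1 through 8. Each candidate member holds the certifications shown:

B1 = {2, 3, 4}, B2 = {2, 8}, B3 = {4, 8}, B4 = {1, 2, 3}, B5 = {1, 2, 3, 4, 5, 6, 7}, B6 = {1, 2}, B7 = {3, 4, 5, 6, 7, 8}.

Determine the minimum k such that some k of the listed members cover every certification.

Take {B6, B7}. Their union is {1, 2, 3, 4, 5, 6, 7, 8}, which is all 8 certifications.
No single member has all 8 certifications (the largest, B5, has 7), so 2 is optimal.

2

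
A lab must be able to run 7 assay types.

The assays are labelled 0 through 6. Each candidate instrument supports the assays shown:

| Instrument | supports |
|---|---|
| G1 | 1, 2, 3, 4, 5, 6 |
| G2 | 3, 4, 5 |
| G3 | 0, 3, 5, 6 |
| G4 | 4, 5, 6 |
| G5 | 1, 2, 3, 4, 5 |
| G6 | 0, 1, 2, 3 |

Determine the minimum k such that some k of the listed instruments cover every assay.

2

G1 and G3 together: G1 ∪ G3 = {0, 1, 2, 3, 4, 5, 6} — every assay is covered.
No single instrument has all 7 assays (the largest, G1, has 6), so 2 is optimal.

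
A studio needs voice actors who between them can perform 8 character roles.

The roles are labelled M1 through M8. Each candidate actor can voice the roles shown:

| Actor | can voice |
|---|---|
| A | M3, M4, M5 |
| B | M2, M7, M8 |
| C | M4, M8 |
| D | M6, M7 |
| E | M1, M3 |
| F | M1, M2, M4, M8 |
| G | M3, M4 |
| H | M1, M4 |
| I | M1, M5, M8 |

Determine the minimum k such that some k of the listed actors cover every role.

A and D and F together: A ∪ D ∪ F = {M1, M2, M3, M4, M5, M6, M7, M8} — every role is covered.
Only D contains M6, so D is forced; the remaining 6 roles need at least 2 more actors (each remaining actor adds at most 4) — so at least 3 actors are needed, and 3 is optimal.

3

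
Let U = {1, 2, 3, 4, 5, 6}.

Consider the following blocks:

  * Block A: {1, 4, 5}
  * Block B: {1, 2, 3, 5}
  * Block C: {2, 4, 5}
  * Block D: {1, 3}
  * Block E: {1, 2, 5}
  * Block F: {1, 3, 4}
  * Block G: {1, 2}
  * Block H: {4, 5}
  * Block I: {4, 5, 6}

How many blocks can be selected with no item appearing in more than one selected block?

C, D are pairwise disjoint (C={2,4,5}; D={1,3}).
Every remaining block overlaps one of these, and no 3 of the listed blocks are pairwise disjoint, so 2 is the maximum.

2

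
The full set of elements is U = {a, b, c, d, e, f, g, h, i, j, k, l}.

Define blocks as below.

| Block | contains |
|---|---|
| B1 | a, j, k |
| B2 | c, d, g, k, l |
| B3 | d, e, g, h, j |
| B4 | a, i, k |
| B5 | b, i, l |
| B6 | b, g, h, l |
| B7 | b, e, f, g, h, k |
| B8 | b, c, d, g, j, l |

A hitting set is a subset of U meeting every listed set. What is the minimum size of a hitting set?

3

The 3 elements {b, e, k} hit every block.
No choice of 2 elements meets every block, so 3 is the minimum.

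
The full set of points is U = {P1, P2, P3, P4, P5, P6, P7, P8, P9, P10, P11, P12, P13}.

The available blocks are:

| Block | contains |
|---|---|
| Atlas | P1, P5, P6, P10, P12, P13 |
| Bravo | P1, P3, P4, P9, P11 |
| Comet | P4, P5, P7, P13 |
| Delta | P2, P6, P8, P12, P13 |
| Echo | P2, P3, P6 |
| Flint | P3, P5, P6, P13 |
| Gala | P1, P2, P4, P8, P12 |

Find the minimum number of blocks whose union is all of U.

4

Atlas, Bravo, Comet, and Delta cover everything between them: the union {P1, P2, P3, P4, P5, P6, P7, P8, P9, P10, P11, P12, P13} is all of U.
Only Comet contains P7, so Comet is forced; the remaining 9 points need at least 3 more blocks (each remaining block adds at most 4) — so at least 4 blocks are needed, and 4 is optimal.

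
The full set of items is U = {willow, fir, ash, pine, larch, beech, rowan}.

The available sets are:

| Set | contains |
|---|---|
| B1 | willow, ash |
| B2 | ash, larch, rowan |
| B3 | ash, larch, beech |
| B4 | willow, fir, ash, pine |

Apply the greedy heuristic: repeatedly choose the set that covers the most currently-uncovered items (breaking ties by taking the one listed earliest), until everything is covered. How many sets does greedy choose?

Greedy: pick B4 (covers 4 new) → pick B2 (covers 2 new) → pick B3 (covers 1 new). Total picks: 3.

3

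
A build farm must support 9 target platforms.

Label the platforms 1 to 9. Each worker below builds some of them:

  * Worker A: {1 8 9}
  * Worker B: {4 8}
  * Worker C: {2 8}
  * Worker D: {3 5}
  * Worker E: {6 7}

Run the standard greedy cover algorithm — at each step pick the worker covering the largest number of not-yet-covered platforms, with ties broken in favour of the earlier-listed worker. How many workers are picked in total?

5

Greedy: pick A (covers 3 new) → pick D (covers 2 new) → pick E (covers 2 new) → pick B (covers 1 new) → pick C (covers 1 new). Total picks: 5.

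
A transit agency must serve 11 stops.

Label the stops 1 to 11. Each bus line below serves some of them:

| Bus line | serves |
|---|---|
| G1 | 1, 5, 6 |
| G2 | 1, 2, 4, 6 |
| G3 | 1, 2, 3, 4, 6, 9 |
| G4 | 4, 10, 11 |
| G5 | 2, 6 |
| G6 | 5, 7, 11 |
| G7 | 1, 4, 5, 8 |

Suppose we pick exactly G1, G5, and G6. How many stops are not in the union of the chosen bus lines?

Union of G1, G5, G6 = {1, 2, 5, 6, 7, 11}.
Not covered: 3, 4, 8, 9, 10 — 5 stops.

5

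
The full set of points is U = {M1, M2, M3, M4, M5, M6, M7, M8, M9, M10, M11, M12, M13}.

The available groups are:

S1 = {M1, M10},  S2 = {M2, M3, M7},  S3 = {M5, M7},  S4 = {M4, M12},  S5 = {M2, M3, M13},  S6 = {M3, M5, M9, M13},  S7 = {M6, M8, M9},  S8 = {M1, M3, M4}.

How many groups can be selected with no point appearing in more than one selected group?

5

S1, S3, S4, S5, S7 are pairwise disjoint (S1={M1,M10}; S3={M5,M7}; S4={M4,M12}; S5={M2,M3,M13}; S7={M6,M8,M9}).
Every remaining group overlaps one of these, and no 6 of the listed groups are pairwise disjoint, so 5 is the maximum.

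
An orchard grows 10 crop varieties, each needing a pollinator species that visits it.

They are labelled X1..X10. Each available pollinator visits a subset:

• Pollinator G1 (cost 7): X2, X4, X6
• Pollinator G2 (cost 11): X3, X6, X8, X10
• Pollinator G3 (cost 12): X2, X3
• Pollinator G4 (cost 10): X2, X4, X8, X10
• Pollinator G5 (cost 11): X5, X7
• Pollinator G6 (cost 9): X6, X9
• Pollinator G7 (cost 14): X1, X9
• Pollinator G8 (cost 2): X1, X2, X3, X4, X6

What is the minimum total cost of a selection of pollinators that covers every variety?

G4, G5, G6, G8 together cover every variety (G4 ∪ G5 ∪ G6 ∪ G8 = {X1, X2, X3, X4, X5, X6, X7, X8, X9, X10}); total cost 10 + 11 + 9 + 2 = 32.
No covering selection has total cost below 32.

32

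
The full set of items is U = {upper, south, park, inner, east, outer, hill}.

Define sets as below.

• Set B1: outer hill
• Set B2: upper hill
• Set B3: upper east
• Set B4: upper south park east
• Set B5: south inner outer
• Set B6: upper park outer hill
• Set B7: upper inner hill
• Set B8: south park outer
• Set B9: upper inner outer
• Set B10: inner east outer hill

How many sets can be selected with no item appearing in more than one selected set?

B1, B3 are pairwise disjoint (B1={outer,hill}; B3={upper,east}).
Every remaining set overlaps one of these, and no 3 of the listed sets are pairwise disjoint, so 2 is the maximum.

2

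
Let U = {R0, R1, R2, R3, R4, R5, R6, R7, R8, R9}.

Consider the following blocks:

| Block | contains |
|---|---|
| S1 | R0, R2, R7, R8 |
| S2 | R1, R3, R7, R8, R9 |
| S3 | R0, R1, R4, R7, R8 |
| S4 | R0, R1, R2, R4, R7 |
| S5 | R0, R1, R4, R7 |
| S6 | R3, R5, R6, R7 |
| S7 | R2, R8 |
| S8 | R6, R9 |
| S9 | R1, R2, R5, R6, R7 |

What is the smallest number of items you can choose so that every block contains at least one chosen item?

3

H = {R6, R7, R8} meets every block (each contains at least one member of H), and |H| = 3.
The blocks S5, S7, S8 are pairwise disjoint, so any hitting set needs a separate item for each — at least 3. Hence 3 is optimal.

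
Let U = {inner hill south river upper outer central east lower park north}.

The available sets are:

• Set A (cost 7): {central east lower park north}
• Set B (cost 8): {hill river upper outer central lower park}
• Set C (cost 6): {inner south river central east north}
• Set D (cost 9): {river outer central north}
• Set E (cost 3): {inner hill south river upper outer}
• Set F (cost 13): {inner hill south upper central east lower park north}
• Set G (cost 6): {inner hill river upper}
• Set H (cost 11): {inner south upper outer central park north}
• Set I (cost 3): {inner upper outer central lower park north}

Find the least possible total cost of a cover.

A, E together cover every point (A ∪ E = {inner, hill, south, river, upper, outer, central, east, lower, park, north}); total cost 7 + 3 = 10.
The greedy pick I, E, C costs 12; no covering selection beats 10.

10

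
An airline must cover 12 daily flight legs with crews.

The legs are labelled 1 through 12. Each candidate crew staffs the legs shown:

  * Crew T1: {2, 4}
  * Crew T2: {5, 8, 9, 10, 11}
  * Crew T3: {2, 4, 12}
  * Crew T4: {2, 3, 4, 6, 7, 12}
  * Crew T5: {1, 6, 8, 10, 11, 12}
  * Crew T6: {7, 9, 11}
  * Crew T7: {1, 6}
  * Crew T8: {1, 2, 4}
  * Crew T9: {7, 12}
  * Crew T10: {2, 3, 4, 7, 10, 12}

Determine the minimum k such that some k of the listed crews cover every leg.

3

Take {T2, T4, T7}. Their union is {1, 2, 3, 4, 5, 6, 7, 8, 9, 10, 11, 12}, which is all 12 legs.
Only T2 contains 5, so T2 is forced; the remaining 7 legs need at least 2 more crews (each remaining crew adds at most 6) — so at least 3 crews are needed, and 3 is optimal.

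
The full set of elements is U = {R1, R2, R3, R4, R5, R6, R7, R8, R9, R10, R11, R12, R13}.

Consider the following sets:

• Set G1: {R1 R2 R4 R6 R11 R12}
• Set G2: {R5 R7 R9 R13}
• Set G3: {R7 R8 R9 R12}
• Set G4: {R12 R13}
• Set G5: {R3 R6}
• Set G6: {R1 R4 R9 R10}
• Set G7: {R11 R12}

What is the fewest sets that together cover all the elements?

5

G1, G2, G3, G5, and G6 cover everything between them: the union {R1, R2, R3, R4, R5, R6, R7, R8, R9, R10, R11, R12, R13} is all of U.
No 4 of the 7 sets cover everything (all 35 combinations miss at least one element), so 5 is optimal.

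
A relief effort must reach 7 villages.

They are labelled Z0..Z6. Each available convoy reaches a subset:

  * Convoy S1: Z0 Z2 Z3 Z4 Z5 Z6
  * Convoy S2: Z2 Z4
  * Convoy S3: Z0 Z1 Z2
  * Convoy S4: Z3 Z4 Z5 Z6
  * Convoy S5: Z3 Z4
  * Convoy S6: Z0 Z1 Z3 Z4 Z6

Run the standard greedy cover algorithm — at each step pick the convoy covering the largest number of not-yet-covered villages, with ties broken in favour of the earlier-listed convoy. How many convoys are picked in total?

Greedy: pick S1 (covers 6 new) → pick S3 (covers 1 new). Total picks: 2.

2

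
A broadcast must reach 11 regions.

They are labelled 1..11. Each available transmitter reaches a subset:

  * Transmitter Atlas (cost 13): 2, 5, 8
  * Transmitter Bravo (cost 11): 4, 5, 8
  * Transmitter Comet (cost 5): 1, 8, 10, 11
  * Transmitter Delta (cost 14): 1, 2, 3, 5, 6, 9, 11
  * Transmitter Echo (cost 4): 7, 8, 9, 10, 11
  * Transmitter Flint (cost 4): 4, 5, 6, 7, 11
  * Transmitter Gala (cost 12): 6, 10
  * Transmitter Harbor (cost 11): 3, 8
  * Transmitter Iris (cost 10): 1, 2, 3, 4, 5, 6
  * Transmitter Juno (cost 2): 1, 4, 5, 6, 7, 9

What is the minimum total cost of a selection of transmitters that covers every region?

Echo, Iris together cover every region (Echo ∪ Iris = {1, 2, 3, 4, 5, 6, 7, 8, 9, 10, 11}); total cost 4 + 10 = 14.
The greedy pick Juno, Echo, Iris costs 16; no covering selection beats 14.

14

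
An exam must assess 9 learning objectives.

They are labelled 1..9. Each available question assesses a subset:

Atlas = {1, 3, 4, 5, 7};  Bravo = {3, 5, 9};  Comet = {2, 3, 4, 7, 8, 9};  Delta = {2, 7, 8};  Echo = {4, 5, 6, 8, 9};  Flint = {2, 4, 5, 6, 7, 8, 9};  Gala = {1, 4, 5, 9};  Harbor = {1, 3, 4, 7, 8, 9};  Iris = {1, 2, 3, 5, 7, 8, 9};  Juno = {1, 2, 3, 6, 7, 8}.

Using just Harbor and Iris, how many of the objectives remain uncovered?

1

Union of Harbor, Iris = {1, 2, 3, 4, 5, 7, 8, 9}.
Not covered: 6 — 1 objective.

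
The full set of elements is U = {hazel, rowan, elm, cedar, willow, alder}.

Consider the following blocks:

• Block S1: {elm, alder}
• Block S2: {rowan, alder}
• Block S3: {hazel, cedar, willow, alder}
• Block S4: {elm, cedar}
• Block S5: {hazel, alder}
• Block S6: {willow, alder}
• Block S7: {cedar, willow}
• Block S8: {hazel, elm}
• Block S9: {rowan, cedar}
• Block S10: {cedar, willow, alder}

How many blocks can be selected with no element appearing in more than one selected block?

S6, S8, S9 are pairwise disjoint (S6={willow,alder}; S8={hazel,elm}; S9={rowan,cedar}).
Every remaining block overlaps one of these, and no 4 of the listed blocks are pairwise disjoint, so 3 is the maximum.

3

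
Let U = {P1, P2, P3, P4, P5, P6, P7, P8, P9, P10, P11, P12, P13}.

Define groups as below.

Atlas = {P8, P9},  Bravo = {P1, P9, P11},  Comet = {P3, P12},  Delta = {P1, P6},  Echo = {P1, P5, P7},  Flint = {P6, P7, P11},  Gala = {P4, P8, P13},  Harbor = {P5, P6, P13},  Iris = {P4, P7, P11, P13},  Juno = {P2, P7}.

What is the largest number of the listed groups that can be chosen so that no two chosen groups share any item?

4

Bravo, Comet, Gala, Juno are pairwise disjoint (Bravo={P1,P9,P11}; Comet={P3,P12}; Gala={P4,P8,P13}; Juno={P2,P7}).
Every remaining group overlaps one of these, and no 5 of the listed groups are pairwise disjoint, so 4 is the maximum.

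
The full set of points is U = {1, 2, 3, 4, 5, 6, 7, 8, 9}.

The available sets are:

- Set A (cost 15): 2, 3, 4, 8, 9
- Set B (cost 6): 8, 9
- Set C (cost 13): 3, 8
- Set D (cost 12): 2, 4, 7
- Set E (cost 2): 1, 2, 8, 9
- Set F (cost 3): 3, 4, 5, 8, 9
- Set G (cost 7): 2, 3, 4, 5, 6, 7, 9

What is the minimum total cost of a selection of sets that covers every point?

E, G together cover every point (E ∪ G = {1, 2, 3, 4, 5, 6, 7, 8, 9}); total cost 2 + 7 = 9.
The greedy pick E, F, G costs 12; no covering selection beats 9.

9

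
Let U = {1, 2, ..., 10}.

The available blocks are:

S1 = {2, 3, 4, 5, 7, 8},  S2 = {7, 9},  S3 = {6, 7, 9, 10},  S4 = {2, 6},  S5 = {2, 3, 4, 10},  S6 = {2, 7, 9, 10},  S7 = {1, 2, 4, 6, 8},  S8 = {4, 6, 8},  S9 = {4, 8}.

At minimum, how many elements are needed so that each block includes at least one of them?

3

Take H = {4, 6, 9}. Each listed block contains at least one of these, so H is a hitting set of size 3.
The blocks S2, S4, S9 are pairwise disjoint, so any hitting set needs a separate element for each — at least 3. Hence 3 is optimal.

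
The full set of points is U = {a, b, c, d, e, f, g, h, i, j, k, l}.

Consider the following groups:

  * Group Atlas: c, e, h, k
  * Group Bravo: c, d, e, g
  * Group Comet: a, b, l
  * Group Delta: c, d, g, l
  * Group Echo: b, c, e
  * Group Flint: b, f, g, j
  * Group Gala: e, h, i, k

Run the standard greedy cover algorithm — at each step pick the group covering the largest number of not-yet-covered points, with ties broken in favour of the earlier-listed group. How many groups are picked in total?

5

Greedy: pick Atlas (covers 4 new) → pick Flint (covers 4 new) → pick Comet (covers 2 new) → pick Bravo (covers 1 new) → pick Gala (covers 1 new). Total picks: 5.
(The true minimum cover uses only 4 groups, so greedy is not optimal here.)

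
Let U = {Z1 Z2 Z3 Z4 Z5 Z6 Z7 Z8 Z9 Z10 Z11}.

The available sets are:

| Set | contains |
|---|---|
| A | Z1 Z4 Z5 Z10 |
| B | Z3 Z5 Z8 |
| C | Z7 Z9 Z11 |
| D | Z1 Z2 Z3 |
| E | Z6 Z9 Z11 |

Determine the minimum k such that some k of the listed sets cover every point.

Take {A, B, C, D, E}. Their union is {Z1, Z2, Z3, Z4, Z5, Z6, Z7, Z8, Z9, Z10, Z11}, which is all 11 points.
No 4 of the 5 sets cover everything (all 5 combinations miss at least one point), so 5 is optimal.

5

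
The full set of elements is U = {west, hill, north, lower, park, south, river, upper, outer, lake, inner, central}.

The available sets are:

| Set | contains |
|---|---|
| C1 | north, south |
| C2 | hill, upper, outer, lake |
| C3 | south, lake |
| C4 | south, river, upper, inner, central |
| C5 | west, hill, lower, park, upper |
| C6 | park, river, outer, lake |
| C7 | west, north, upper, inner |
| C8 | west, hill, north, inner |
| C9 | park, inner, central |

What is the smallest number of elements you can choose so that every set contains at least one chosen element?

4

Take H = {west, south, outer, inner}. Each listed set contains at least one of these, so H is a hitting set of size 4.
No choice of 3 elements meets every set, so 4 is the minimum.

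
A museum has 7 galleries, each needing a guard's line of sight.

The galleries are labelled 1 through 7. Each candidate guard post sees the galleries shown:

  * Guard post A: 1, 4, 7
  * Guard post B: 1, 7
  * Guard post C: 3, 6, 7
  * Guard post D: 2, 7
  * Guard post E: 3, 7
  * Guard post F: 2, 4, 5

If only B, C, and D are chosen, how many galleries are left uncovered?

2

Union of B, C, D = {1, 2, 3, 6, 7}.
Not covered: 4, 5 — 2 galleries.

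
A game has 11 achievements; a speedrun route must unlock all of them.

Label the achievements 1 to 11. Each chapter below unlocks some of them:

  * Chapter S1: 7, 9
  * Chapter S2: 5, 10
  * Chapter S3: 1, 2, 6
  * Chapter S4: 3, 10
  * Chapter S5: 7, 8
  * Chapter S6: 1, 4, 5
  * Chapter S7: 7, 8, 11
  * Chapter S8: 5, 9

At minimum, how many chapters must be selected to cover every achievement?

S3 and S4 and S6 and S7 and S8 together: S3 ∪ S4 ∪ S6 ∪ S7 ∪ S8 = {1, 2, 3, 4, 5, 6, 7, 8, 9, 10, 11} — every achievement is covered.
No 4 of the 8 chapters cover everything (all 70 combinations miss at least one achievement), so 5 is optimal.

5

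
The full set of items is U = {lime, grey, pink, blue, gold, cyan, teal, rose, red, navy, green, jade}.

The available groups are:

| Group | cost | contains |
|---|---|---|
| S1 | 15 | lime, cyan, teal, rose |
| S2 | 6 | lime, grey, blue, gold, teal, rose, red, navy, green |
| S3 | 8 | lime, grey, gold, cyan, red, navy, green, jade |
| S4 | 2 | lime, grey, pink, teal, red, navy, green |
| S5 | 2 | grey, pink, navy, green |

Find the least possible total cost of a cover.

S2, S3, S5 together cover every item (S2 ∪ S3 ∪ S5 = {lime, grey, pink, blue, gold, cyan, teal, rose, red, navy, green, jade}); total cost 6 + 8 + 2 = 16.
No covering selection has total cost below 16.

16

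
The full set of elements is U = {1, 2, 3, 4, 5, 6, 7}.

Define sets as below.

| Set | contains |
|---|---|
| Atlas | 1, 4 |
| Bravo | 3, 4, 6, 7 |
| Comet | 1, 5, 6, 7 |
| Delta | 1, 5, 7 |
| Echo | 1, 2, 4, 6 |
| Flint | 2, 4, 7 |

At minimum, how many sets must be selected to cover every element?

Bravo and Delta and Echo together: Bravo ∪ Delta ∪ Echo = {1, 2, 3, 4, 5, 6, 7} — every element is covered.
Only Bravo contains 3, so Bravo is forced; the remaining 3 elements need at least 2 more sets (each remaining set adds at most 2) — so at least 3 sets are needed, and 3 is optimal.

3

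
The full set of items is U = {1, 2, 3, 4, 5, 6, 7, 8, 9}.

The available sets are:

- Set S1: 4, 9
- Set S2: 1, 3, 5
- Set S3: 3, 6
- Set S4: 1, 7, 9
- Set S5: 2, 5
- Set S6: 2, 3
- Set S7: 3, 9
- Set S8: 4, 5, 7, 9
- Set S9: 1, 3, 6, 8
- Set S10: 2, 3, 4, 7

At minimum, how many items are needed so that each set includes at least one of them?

3

H = {2, 3, 9} meets every set (each contains at least one member of H), and |H| = 3.
The sets S3, S4, S5 are pairwise disjoint, so any hitting set needs a separate item for each — at least 3. Hence 3 is optimal.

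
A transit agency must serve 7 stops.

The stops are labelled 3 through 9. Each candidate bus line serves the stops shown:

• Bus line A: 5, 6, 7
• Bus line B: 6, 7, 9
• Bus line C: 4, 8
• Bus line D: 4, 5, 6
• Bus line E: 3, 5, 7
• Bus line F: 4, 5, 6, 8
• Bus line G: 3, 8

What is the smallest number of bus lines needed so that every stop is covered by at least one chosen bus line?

Take {B, D, G}. Their union is {3, 4, 5, 6, 7, 8, 9}, which is all 7 stops.
Only B contains 9, so B is forced; the remaining 4 stops need at least 2 more bus lines (each remaining bus line adds at most 3) — so at least 3 bus lines are needed, and 3 is optimal.

3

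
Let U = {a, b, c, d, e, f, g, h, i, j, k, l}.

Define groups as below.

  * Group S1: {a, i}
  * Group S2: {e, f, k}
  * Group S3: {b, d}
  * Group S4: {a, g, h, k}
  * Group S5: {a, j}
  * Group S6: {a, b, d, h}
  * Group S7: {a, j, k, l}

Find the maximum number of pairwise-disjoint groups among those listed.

3

S1, S2, S3 are pairwise disjoint (S1={a,i}; S2={e,f,k}; S3={b,d}).
Every remaining group overlaps one of these, and no 4 of the listed groups are pairwise disjoint, so 3 is the maximum.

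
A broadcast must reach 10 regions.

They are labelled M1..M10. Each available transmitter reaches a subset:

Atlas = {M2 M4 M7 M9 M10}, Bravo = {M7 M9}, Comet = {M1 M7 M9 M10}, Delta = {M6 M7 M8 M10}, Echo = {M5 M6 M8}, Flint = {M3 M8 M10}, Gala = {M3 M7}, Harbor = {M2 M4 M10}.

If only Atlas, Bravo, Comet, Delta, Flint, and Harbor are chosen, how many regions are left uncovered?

1

Union of Atlas, Bravo, Comet, Delta, Flint, Harbor = {M1, M2, M3, M4, M6, M7, M8, M9, M10}.
Not covered: M5 — 1 region.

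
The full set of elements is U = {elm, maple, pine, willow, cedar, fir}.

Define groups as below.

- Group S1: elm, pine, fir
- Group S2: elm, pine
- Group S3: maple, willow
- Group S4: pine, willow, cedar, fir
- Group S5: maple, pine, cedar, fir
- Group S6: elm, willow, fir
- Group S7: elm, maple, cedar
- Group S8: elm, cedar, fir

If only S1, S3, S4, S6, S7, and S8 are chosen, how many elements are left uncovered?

Union of S1, S3, S4, S6, S7, S8 = {elm, maple, pine, willow, cedar, fir} — that's every element, so 0 are uncovered.

0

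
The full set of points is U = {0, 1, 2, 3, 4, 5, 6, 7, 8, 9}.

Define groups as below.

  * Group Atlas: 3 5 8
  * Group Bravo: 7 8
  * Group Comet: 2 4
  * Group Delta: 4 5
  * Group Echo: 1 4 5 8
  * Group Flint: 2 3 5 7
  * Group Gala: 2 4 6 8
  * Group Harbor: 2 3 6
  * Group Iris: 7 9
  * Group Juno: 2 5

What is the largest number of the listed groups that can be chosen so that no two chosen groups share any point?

Echo, Harbor, Iris are pairwise disjoint (Echo={1,4,5,8}; Harbor={2,3,6}; Iris={7,9}).
Every remaining group overlaps one of these, and no 4 of the listed groups are pairwise disjoint, so 3 is the maximum.

3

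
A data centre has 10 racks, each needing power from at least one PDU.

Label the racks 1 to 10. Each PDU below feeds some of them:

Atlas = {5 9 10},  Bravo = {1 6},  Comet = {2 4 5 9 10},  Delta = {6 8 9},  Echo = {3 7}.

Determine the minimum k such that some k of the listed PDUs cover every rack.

Bravo and Comet and Delta and Echo together: Bravo ∪ Comet ∪ Delta ∪ Echo = {1, 2, 3, 4, 5, 6, 7, 8, 9, 10} — every rack is covered.
Only Comet contains 2, so Comet is forced; the remaining 5 racks need at least 3 more PDUs (each remaining PDU adds at most 2) — so at least 4 PDUs are needed, and 4 is optimal.

4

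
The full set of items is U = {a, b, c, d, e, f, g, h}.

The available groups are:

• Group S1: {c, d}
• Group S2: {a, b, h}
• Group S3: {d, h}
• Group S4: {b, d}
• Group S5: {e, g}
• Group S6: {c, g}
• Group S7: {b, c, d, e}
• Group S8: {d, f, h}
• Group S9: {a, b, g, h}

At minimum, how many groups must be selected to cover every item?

3

S7, S8, and S9 cover everything between them: the union {a, b, c, d, e, f, g, h} is all of U.
Only S8 contains f, so S8 is forced; the remaining 5 items need at least 2 more groups (each remaining group adds at most 3) — so at least 3 groups are needed, and 3 is optimal.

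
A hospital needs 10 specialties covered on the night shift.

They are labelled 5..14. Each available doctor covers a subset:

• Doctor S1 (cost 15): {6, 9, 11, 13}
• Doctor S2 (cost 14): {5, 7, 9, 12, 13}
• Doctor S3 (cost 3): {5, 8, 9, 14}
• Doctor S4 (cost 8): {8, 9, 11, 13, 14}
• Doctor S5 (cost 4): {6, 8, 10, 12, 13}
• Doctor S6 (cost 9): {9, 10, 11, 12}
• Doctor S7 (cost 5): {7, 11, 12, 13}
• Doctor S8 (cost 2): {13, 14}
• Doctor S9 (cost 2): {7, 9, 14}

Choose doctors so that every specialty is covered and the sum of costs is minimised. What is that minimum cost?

12

S3, S5, S7 together cover every specialty (S3 ∪ S5 ∪ S7 = {5, 6, 7, 8, 9, 10, 11, 12, 13, 14}); total cost 3 + 4 + 5 = 12.
The greedy pick S9, S5, S3, S7 costs 14; no covering selection beats 12.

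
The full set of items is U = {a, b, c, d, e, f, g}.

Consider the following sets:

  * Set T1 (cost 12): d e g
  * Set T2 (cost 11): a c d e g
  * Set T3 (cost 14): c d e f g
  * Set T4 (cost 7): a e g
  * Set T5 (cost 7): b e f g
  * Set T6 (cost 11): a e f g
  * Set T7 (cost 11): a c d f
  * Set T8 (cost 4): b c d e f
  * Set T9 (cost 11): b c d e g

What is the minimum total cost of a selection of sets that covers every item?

11

T4, T8 together cover every item (T4 ∪ T8 = {a, b, c, d, e, f, g}); total cost 7 + 4 = 11.
No covering selection has total cost below 11.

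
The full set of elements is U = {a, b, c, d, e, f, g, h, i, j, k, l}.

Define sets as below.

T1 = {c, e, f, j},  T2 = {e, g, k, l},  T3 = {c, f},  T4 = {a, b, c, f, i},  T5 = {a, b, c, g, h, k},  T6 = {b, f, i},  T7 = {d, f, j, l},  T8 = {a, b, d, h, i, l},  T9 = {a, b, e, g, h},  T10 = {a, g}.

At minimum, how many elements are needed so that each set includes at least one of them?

3

T = {d, f, g} meets every set (each contains at least one member of T), and |T| = 3.
No choice of 2 elements meets every set, so 3 is the minimum.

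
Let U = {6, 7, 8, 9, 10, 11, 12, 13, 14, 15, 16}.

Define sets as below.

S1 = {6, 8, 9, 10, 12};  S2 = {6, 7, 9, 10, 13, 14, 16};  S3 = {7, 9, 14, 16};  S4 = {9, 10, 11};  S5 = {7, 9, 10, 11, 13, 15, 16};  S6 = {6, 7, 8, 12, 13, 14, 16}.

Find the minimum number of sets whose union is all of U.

2

S5 and S6 together: S5 ∪ S6 = {6, 7, 8, 9, 10, 11, 12, 13, 14, 15, 16} — every element is covered.
No single set has all 11 elements (the largest, S2, has 7), so 2 is optimal.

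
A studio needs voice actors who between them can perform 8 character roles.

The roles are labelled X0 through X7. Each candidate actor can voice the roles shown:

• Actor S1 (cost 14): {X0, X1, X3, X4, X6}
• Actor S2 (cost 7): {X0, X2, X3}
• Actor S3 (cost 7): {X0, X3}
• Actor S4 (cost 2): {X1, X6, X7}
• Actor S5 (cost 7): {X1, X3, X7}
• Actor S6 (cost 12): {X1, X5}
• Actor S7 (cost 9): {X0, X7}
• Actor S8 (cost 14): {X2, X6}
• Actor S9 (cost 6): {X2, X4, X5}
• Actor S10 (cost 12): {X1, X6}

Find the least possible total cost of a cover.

15

S2, S4, S9 together cover every role (S2 ∪ S4 ∪ S9 = {X0, X1, X2, X3, X4, X5, X6, X7}); total cost 7 + 2 + 6 = 15.
No covering selection has total cost below 15.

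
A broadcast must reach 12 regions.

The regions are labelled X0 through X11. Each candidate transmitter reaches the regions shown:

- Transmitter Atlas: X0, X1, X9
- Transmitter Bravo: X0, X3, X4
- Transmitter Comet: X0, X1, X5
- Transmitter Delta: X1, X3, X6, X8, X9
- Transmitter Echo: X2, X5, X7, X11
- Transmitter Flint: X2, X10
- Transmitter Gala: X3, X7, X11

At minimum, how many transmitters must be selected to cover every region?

Take {Bravo, Delta, Echo, Flint}. Their union is {X0, X1, X2, X3, X4, X5, X6, X7, X8, X9, X10, X11}, which is all 12 regions.
Only Bravo contains X4, so Bravo is forced; the remaining 9 regions need at least 3 more transmitters (each remaining transmitter adds at most 4) — so at least 4 transmitters are needed, and 4 is optimal.

4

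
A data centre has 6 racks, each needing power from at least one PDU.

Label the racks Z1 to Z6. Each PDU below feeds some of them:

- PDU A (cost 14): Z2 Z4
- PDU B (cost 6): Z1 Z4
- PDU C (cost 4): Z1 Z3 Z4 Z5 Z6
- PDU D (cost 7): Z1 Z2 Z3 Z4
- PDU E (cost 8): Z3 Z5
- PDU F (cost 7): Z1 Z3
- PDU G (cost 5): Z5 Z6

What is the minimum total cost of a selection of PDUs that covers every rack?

11

C, D together cover every rack (C ∪ D = {Z1, Z2, Z3, Z4, Z5, Z6}); total cost 4 + 7 = 11.
No covering selection has total cost below 11.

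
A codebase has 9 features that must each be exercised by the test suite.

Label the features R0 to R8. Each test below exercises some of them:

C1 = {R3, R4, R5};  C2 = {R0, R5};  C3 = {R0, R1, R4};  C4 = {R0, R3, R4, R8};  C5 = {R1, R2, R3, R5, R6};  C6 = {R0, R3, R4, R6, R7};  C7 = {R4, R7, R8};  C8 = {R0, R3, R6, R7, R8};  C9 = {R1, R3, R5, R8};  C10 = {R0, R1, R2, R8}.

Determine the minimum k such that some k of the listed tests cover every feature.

C5 and C6 and C10 together: C5 ∪ C6 ∪ C10 = {R0, R1, R2, R3, R4, R5, R6, R7, R8} — every feature is covered.
No 2 of the 10 tests cover everything (all 45 combinations miss at least one feature), so 3 is optimal.

3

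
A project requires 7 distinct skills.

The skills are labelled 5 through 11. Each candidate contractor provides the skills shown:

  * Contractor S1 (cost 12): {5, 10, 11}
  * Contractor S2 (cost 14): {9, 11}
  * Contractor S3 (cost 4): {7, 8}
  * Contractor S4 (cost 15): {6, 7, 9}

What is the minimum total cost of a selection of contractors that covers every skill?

31

S1, S3, S4 together cover every skill (S1 ∪ S3 ∪ S4 = {5, 6, 7, 8, 9, 10, 11}); total cost 12 + 4 + 15 = 31.
No covering selection has total cost below 31.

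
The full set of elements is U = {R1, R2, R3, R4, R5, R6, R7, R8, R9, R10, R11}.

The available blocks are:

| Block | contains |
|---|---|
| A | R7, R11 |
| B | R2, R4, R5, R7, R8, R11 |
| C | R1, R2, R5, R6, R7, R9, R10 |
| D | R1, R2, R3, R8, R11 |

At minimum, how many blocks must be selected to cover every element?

3

B and C and D together: B ∪ C ∪ D = {R1, R2, R3, R4, R5, R6, R7, R8, R9, R10, R11} — every element is covered.
Only D contains R3, so D is forced; the remaining 6 elements need at least 2 more blocks (each remaining block adds at most 5) — so at least 3 blocks are needed, and 3 is optimal.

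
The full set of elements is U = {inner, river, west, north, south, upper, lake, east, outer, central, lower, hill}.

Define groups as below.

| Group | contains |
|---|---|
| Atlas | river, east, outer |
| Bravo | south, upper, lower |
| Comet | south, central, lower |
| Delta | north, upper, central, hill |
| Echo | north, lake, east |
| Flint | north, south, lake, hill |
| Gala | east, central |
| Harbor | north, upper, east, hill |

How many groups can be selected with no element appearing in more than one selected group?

Flint, Gala are pairwise disjoint (Flint={north,south,lake,hill}; Gala={east,central}).
Every remaining group overlaps one of these, and no 3 of the listed groups are pairwise disjoint, so 2 is the maximum.

2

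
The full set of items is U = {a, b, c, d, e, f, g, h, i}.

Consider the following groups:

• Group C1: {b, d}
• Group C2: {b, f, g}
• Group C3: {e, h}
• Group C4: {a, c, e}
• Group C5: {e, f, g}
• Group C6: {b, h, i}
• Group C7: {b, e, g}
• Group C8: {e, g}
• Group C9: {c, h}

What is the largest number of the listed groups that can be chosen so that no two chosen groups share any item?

C1, C5, C9 are pairwise disjoint (C1={b,d}; C5={e,f,g}; C9={c,h}).
Every remaining group overlaps one of these, and no 4 of the listed groups are pairwise disjoint, so 3 is the maximum.

3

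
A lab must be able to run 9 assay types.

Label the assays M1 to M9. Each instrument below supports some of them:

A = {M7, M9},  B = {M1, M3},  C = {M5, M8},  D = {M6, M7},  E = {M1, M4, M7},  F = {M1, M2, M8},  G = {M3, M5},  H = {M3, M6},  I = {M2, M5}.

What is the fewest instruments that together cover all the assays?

5

A and C and E and F and H together: A ∪ C ∪ E ∪ F ∪ H = {M1, M2, M3, M4, M5, M6, M7, M8, M9} — every assay is covered.
No 4 of the 9 instruments cover everything (all 126 combinations miss at least one assay), so 5 is optimal.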